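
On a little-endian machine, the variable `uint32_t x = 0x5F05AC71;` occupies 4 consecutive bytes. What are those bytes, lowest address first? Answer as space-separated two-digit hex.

71 AC 05 5F

Split into bytes (most-significant first): 5F 05 AC 71.
Little-endian: lowest address holds the least-significant byte.
So at ascending addresses the bytes are 71 AC 05 5F.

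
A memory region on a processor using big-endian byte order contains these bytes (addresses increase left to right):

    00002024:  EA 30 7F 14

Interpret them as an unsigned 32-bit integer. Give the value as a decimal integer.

3929046804

Big-endian: lowest address holds the most-significant byte.
The bytes are already most-significant first: 0xEA307F14.
0xEA307F14 = 3929046804.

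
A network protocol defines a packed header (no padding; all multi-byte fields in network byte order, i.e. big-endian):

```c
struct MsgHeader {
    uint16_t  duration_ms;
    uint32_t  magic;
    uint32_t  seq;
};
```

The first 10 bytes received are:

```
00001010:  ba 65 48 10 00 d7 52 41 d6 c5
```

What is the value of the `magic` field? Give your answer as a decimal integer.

1209008343

`magic` follows `duration_ms` (2 bytes), so it starts at byte offset 2 and occupies 4 bytes.
Bytes at offsets 2..5: 48 10 00 D7.
Big-endian: lowest address holds the most-significant byte.
The bytes are already most-significant first: 0x481000D7.
0x481000D7 = 1209008343.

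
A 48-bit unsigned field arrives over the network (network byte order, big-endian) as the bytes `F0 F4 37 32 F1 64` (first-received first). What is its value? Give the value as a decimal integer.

Big-endian stores the most-significant byte at the lowest address.
The bytes are already most-significant first: 0xF0F43732F164.
0xF0F43732F164 = 264931688771940.

264931688771940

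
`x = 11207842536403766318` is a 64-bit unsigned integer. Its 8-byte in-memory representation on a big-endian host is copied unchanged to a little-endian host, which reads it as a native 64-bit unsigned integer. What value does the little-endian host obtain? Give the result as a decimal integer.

3318269710029654683

11207842536403766318 in 64-bit hexadecimal is 0x9B8A4167B8DC0C2E.
Stored big-endian, the bytes at ascending addresses are 9B 8A 41 67 B8 DC 0C 2E.
Read back as little-endian, the first byte is least significant, giving 0x2E0CDCB867418A9B.
0x2E0CDCB867418A9B = 3318269710029654683.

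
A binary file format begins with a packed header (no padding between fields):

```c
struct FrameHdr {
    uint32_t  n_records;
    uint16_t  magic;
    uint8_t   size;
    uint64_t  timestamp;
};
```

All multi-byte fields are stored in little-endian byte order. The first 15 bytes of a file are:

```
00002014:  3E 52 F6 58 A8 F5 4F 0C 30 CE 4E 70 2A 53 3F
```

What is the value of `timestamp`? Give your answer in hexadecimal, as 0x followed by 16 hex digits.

`timestamp` follows `n_records` (4 B), `magic` (2 B), `size` (1 B), so it starts at offset 4 + 2 + 1 = 7 and occupies 8 bytes.
Bytes at offsets 7..14: 0C 30 CE 4E 70 2A 53 3F.
In little-endian order the low byte comes first in memory.
Reassemble most-significant byte first: 3F 53 2A 70 4E CE 30 0C → 0x3F532A704ECE300C.

0x3F532A704ECE300C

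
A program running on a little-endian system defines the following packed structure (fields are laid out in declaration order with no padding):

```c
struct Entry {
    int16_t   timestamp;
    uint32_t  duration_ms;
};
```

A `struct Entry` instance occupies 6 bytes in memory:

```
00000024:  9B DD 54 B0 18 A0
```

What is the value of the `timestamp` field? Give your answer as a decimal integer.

`timestamp` is the first field, at byte offset 0, occupying 2 bytes.
Bytes at offsets 0..1: 9B DD.
Little-endian stores the least-significant byte at the lowest address.
Reassemble most-significant byte first: DD 9B → 0xDD9B.
Top bit is set, so as a signed 16-bit value this is 0xDD9B − 2^16 = -8805.

-8805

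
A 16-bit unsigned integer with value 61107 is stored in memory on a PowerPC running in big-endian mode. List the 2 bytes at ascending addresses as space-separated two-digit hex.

EE B3

61107 in hexadecimal, padded to 16 bits, is 0xEEB3.
Split into bytes (most-significant first): EE B3.
Big-endian: lowest address holds the most-significant byte.
So the memory order matches the most-significant-first order: EE B3.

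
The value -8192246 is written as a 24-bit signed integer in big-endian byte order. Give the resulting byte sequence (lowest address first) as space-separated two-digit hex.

Two's complement of -8192246 in 24 bits: 8192246 = 0x7D00F6; invert → 0x82FF09; add 1 → 0x82FF0A.
Split into bytes (most-significant first): 82 FF 0A.
In big-endian order the high byte comes first in memory.
So the memory order matches the most-significant-first order: 82 FF 0A.

82 FF 0A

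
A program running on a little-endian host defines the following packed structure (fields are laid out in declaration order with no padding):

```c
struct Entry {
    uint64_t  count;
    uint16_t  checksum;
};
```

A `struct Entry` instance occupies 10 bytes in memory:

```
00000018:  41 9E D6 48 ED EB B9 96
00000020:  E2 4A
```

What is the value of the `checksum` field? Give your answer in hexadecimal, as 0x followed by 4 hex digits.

0x4AE2

`checksum` follows `count` (8 bytes), so it starts at byte offset 8 and occupies 2 bytes.
Bytes at offsets 8..9: E2 4A.
In little-endian order the low byte comes first in memory.
Reassemble most-significant byte first: 4A E2 → 0x4AE2.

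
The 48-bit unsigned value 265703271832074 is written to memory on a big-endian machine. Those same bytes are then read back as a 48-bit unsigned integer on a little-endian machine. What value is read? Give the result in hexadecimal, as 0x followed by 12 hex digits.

265703271832074 in 48-bit hexadecimal is 0xF1A7DD221A0A.
Stored big-endian, the bytes at ascending addresses are F1 A7 DD 22 1A 0A.
Read back as little-endian, the first byte is least significant, giving 0x0A1A22DDA7F1.

0x0A1A22DDA7F1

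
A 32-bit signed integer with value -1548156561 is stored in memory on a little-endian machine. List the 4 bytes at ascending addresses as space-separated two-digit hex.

6F 01 B9 A3

Two's complement of -1548156561 in 32 bits: 1548156561 = 0x5C46FE91; invert → 0xA3B9016E; add 1 → 0xA3B9016F.
Split into bytes (most-significant first): A3 B9 01 6F.
Little-endian stores the least-significant byte at the lowest address.
So at ascending addresses the bytes are 6F 01 B9 A3.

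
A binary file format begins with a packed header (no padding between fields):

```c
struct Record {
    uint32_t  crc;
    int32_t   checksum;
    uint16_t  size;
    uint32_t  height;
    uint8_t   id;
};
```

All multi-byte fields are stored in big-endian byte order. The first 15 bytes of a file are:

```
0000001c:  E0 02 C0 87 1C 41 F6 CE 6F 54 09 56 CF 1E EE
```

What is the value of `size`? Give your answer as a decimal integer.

`size` follows `crc` (4 B), `checksum` (4 B), so it starts at offset 4 + 4 = 8 and occupies 2 bytes.
Bytes at offsets 8..9: 6F 54.
In big-endian order the high byte comes first in memory.
The bytes are already most-significant first: 0x6F54.
0x6F54 = 28500.

28500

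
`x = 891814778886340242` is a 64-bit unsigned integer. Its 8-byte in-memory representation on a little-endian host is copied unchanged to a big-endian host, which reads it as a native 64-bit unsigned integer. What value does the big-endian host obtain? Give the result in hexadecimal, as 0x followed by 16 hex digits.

0x92BEF6FCD05C600C

891814778886340242 in 64-bit hexadecimal is 0x0C605CD0FCF6BE92.
Stored little-endian, the bytes at ascending addresses are 92 BE F6 FC D0 5C 60 0C.
Read back as big-endian, the last byte is least significant, giving 0x92BEF6FCD05C600C.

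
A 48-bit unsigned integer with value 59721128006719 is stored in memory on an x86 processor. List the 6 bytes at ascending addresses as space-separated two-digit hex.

3F D4 9E E8 50 36

59721128006719 in hexadecimal, padded to 48 bits, is 0x3650E89ED43F.
Split into bytes (most-significant first): 36 50 E8 9E D4 3F.
In little-endian order the low byte comes first in memory.
So at ascending addresses the bytes are 3F D4 9E E8 50 36.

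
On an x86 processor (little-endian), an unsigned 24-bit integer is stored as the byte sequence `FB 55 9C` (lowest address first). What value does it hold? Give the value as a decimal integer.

Little-endian stores the least-significant byte at the lowest address.
Reassemble most-significant byte first: 9C 55 FB → 0x9C55FB.
0x9C55FB = 10245627.

10245627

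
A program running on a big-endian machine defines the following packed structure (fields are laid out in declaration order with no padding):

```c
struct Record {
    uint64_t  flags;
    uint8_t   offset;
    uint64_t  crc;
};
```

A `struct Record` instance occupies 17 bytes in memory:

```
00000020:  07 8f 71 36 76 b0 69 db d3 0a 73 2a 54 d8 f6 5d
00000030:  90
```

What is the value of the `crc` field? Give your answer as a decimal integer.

752992106606648720

`crc` follows `flags` (8 B), `offset` (1 B), so it starts at offset 8 + 1 = 9 and occupies 8 bytes.
Bytes at offsets 9..16: 0A 73 2A 54 D8 F6 5D 90.
In big-endian order the high byte comes first in memory.
The bytes are already most-significant first: 0x0A732A54D8F65D90.
0x0A732A54D8F65D90 = 752992106606648720.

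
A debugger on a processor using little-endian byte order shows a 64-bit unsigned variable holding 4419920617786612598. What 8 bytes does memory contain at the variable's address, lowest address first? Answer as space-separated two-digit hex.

76 9B 98 56 62 B6 56 3D

4419920617786612598 in hexadecimal, padded to 64 bits, is 0x3D56B66256989B76.
Split into bytes (most-significant first): 3D 56 B6 62 56 98 9B 76.
Little-endian: lowest address holds the least-significant byte.
So at ascending addresses the bytes are 76 9B 98 56 62 B6 56 3D.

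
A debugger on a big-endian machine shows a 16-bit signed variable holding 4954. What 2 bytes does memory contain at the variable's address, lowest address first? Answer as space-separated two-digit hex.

4954 in hexadecimal, padded to 16 bits, is 0x135A.
Split into bytes (most-significant first): 13 5A.
Big-endian stores the most-significant byte at the lowest address.
So the memory order matches the most-significant-first order: 13 5A.

13 5A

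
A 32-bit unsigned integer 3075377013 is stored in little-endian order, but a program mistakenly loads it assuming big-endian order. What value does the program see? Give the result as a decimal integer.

1971801783

3075377013 in 32-bit hexadecimal is 0xB74E8775.
Stored little-endian, the bytes at ascending addresses are 75 87 4E B7.
Read back as big-endian, the last byte is least significant, giving 0x75874EB7.
0x75874EB7 = 1971801783.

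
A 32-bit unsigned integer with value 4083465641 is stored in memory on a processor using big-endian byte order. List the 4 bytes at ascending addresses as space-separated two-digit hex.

F3 64 BD A9

4083465641 in hexadecimal, padded to 32 bits, is 0xF364BDA9.
Split into bytes (most-significant first): F3 64 BD A9.
In big-endian order the high byte comes first in memory.
So the memory order matches the most-significant-first order: F3 64 BD A9.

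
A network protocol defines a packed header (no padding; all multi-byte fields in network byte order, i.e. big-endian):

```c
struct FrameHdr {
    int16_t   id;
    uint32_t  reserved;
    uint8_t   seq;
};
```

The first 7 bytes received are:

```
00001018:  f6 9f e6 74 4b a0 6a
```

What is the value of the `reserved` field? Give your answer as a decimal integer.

`reserved` follows `id` (2 bytes), so it starts at byte offset 2 and occupies 4 bytes.
Bytes at offsets 2..5: E6 74 4B A0.
Big-endian stores the most-significant byte at the lowest address.
The bytes are already most-significant first: 0xE6744BA0.
0xE6744BA0 = 3866381216.

3866381216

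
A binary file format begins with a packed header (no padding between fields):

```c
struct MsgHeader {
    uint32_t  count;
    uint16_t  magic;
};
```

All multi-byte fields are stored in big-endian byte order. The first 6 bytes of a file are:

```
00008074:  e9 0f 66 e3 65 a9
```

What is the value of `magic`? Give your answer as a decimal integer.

26025

`magic` follows `count` (4 bytes), so it starts at byte offset 4 and occupies 2 bytes.
Bytes at offsets 4..5: 65 A9.
In big-endian order the high byte comes first in memory.
The bytes are already most-significant first: 0x65A9.
0x65A9 = 26025.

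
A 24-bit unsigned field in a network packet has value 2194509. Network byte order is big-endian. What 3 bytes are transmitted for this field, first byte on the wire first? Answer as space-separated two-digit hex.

21 7C 4D

2194509 in hexadecimal, padded to 24 bits, is 0x217C4D.
Split into bytes (most-significant first): 21 7C 4D.
In big-endian order the high byte comes first in memory.
So the memory order matches the most-significant-first order: 21 7C 4D.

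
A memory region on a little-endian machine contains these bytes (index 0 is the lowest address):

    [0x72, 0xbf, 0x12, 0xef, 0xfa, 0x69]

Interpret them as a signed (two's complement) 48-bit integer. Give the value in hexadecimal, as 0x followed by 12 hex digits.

Little-endian stores the least-significant byte at the lowest address.
Reassemble most-significant byte first: 69 FA EF 12 BF 72 → 0x69FAEF12BF72.

0x69FAEF12BF72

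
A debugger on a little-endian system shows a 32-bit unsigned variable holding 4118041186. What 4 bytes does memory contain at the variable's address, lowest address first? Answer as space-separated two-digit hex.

62 52 74 F5

4118041186 in hexadecimal, padded to 32 bits, is 0xF5745262.
Split into bytes (most-significant first): F5 74 52 62.
Little-endian: lowest address holds the least-significant byte.
So at ascending addresses the bytes are 62 52 74 F5.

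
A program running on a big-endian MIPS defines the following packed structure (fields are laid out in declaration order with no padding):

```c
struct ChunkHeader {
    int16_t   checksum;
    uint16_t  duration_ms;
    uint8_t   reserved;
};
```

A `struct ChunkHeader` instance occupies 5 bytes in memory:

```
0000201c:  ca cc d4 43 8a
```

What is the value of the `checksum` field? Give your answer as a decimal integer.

`checksum` is the first field, at byte offset 0, occupying 2 bytes.
Bytes at offsets 0..1: CA CC.
In big-endian order the high byte comes first in memory.
The bytes are already most-significant first: 0xCACC.
Top bit is set, so as a signed 16-bit value this is 0xCACC − 2^16 = -13620.

-13620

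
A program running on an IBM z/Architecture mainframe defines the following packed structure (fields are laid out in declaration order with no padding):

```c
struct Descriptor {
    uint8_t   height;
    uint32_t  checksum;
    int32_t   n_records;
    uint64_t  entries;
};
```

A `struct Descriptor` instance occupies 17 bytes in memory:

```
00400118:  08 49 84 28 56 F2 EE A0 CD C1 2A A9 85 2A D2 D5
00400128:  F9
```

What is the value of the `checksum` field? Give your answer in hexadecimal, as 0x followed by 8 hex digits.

`checksum` follows `height` (1 byte), so it starts at byte offset 1 and occupies 4 bytes.
Bytes at offsets 1..4: 49 84 28 56.
Big-endian: lowest address holds the most-significant byte.
The bytes are already most-significant first: 0x49842856.

0x49842856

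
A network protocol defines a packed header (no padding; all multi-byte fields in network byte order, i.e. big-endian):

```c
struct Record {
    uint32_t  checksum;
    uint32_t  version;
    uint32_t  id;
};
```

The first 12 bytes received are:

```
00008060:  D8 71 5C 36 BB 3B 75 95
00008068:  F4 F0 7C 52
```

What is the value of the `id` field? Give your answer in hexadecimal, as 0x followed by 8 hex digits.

`id` follows `checksum` (4 B), `version` (4 B), so it starts at offset 4 + 4 = 8 and occupies 4 bytes.
Bytes at offsets 8..11: F4 F0 7C 52.
In big-endian order the high byte comes first in memory.
The bytes are already most-significant first: 0xF4F07C52.

0xF4F07C52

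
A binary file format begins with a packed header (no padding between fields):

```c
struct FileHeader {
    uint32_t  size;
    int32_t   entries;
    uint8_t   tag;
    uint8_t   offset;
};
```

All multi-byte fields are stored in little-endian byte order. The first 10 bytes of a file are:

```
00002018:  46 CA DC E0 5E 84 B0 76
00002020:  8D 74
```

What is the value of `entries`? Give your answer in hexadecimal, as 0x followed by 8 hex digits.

0x76B0845E

`entries` follows `size` (4 bytes), so it starts at byte offset 4 and occupies 4 bytes.
Bytes at offsets 4..7: 5E 84 B0 76.
Little-endian: lowest address holds the least-significant byte.
Reassemble most-significant byte first: 76 B0 84 5E → 0x76B0845E.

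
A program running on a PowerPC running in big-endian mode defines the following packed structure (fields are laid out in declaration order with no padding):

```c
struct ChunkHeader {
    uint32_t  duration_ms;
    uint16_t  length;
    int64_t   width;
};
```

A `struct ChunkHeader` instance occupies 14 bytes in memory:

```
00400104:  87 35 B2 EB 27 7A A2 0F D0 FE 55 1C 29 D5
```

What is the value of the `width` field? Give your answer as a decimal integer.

-6768961924146386475

`width` follows `duration_ms` (4 B), `length` (2 B), so it starts at offset 4 + 2 = 6 and occupies 8 bytes.
Bytes at offsets 6..13: A2 0F D0 FE 55 1C 29 D5.
Big-endian: lowest address holds the most-significant byte.
The bytes are already most-significant first: 0xA20FD0FE551C29D5.
Top bit is set, so as a signed 64-bit value this is 0xA20FD0FE551C29D5 − 2^64 = -6768961924146386475.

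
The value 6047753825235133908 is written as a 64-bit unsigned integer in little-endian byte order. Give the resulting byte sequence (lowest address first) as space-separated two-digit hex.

D4 65 26 CA 0F F0 ED 53

6047753825235133908 in hexadecimal, padded to 64 bits, is 0x53EDF00FCA2665D4.
Split into bytes (most-significant first): 53 ED F0 0F CA 26 65 D4.
Little-endian stores the least-significant byte at the lowest address.
So at ascending addresses the bytes are D4 65 26 CA 0F F0 ED 53.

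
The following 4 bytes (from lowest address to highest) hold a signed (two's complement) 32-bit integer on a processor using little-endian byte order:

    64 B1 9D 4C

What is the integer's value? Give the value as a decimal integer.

Little-endian stores the least-significant byte at the lowest address.
Reassemble most-significant byte first: 4C 9D B1 64 → 0x4C9DB164.
0x4C9DB164 = 1285402980.

1285402980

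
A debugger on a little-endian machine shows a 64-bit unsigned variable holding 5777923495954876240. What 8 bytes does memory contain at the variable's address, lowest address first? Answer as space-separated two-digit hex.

50 07 C6 8B CE 4E 2F 50

5777923495954876240 in hexadecimal, padded to 64 bits, is 0x502F4ECE8BC60750.
Split into bytes (most-significant first): 50 2F 4E CE 8B C6 07 50.
Little-endian: lowest address holds the least-significant byte.
So at ascending addresses the bytes are 50 07 C6 8B CE 4E 2F 50.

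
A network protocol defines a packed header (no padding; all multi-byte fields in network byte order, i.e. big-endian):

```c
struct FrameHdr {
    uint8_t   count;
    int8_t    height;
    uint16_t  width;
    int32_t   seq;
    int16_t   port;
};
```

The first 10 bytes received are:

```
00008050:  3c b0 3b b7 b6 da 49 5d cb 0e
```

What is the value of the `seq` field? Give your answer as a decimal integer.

-1227208355

`seq` follows `count` (1 B), `height` (1 B), `width` (2 B), so it starts at offset 1 + 1 + 2 = 4 and occupies 4 bytes.
Bytes at offsets 4..7: B6 DA 49 5D.
Big-endian stores the most-significant byte at the lowest address.
The bytes are already most-significant first: 0xB6DA495D.
Top bit is set, so as a signed 32-bit value this is 0xB6DA495D − 2^32 = -1227208355.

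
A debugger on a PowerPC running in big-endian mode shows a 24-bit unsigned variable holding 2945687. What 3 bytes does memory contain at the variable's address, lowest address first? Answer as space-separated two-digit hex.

2C F2 97

2945687 in hexadecimal, padded to 24 bits, is 0x2CF297.
Split into bytes (most-significant first): 2C F2 97.
Big-endian: lowest address holds the most-significant byte.
So the memory order matches the most-significant-first order: 2C F2 97.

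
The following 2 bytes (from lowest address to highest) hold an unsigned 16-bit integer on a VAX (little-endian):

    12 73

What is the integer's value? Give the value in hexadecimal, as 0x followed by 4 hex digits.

In little-endian order the low byte comes first in memory.
Reassemble most-significant byte first: 73 12 → 0x7312.

0x7312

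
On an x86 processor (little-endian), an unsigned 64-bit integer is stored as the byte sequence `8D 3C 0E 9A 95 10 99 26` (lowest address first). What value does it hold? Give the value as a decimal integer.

2781272479598787725

Little-endian stores the least-significant byte at the lowest address.
Reassemble most-significant byte first: 26 99 10 95 9A 0E 3C 8D → 0x269910959A0E3C8D.
0x269910959A0E3C8D = 2781272479598787725.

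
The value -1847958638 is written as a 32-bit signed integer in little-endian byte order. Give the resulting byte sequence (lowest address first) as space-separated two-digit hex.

Two's complement of -1847958638 in 32 bits: 1847958638 = 0x6E259C6E; invert → 0x91DA6391; add 1 → 0x91DA6392.
Split into bytes (most-significant first): 91 DA 63 92.
In little-endian order the low byte comes first in memory.
So at ascending addresses the bytes are 92 63 DA 91.

92 63 DA 91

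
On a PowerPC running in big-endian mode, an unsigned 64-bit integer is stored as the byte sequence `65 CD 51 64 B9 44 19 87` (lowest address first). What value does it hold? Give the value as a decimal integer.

7335608861103233415

In big-endian order the high byte comes first in memory.
The bytes are already most-significant first: 0x65CD5164B9441987.
0x65CD5164B9441987 = 7335608861103233415.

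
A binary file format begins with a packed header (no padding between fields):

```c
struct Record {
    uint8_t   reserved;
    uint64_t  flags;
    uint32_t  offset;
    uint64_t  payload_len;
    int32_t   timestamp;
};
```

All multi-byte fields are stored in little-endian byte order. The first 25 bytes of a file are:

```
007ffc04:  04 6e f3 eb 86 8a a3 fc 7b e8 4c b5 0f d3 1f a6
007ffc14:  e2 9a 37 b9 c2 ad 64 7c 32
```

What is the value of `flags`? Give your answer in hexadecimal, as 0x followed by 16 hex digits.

0x7BFCA38A86EBF36E

`flags` follows `reserved` (1 byte), so it starts at byte offset 1 and occupies 8 bytes.
Bytes at offsets 1..8: 6E F3 EB 86 8A A3 FC 7B.
Little-endian stores the least-significant byte at the lowest address.
Reassemble most-significant byte first: 7B FC A3 8A 86 EB F3 6E → 0x7BFCA38A86EBF36E.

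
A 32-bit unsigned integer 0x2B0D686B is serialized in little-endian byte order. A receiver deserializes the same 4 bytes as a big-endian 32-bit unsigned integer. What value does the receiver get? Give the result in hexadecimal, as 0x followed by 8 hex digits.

Stored little-endian, the bytes at ascending addresses are 6B 68 0D 2B.
Read back as big-endian, the last byte is least significant, giving 0x6B680D2B.

0x6B680D2B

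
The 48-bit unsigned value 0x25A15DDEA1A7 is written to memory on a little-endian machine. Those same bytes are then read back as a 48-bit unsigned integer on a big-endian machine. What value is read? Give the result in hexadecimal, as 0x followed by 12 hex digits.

Stored little-endian, the bytes at ascending addresses are A7 A1 DE 5D A1 25.
Read back as big-endian, the last byte is least significant, giving 0xA7A1DE5DA125.

0xA7A1DE5DA125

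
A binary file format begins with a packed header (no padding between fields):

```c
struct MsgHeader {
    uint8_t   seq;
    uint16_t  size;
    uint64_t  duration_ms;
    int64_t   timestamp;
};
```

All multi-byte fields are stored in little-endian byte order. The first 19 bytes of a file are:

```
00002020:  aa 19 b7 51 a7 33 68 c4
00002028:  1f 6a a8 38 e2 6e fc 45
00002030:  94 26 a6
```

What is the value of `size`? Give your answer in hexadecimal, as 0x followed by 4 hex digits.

0xB719

`size` follows `seq` (1 byte), so it starts at byte offset 1 and occupies 2 bytes.
Bytes at offsets 1..2: 19 B7.
Little-endian stores the least-significant byte at the lowest address.
Reassemble most-significant byte first: B7 19 → 0xB719.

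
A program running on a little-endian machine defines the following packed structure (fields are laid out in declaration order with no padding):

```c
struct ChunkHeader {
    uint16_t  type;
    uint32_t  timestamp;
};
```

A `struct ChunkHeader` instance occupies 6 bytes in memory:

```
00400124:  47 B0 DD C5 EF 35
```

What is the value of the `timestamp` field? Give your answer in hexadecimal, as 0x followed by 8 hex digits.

0x35EFC5DD

`timestamp` follows `type` (2 bytes), so it starts at byte offset 2 and occupies 4 bytes.
Bytes at offsets 2..5: DD C5 EF 35.
Little-endian stores the least-significant byte at the lowest address.
Reassemble most-significant byte first: 35 EF C5 DD → 0x35EFC5DD.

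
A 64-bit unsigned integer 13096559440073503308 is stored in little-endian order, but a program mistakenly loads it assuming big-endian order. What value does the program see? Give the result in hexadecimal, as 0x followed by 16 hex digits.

0x4CB25E156C53C0B5

13096559440073503308 in 64-bit hexadecimal is 0xB5C0536C155EB24C.
Stored little-endian, the bytes at ascending addresses are 4C B2 5E 15 6C 53 C0 B5.
Read back as big-endian, the last byte is least significant, giving 0x4CB25E156C53C0B5.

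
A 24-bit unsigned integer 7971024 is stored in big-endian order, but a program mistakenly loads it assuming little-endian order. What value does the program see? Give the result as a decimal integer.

13672569

7971024 in 24-bit hexadecimal is 0x79A0D0.
Stored big-endian, the bytes at ascending addresses are 79 A0 D0.
Read back as little-endian, the first byte is least significant, giving 0xD0A079.
0xD0A079 = 13672569.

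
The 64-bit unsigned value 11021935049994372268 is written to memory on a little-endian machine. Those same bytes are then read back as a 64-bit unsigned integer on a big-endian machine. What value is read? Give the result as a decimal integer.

11021935049994372268 in 64-bit hexadecimal is 0x98F5C788005784AC.
Stored little-endian, the bytes at ascending addresses are AC 84 57 00 88 C7 F5 98.
Read back as big-endian, the last byte is least significant, giving 0xAC84570088C7F598.
0xAC84570088C7F598 = 12431156531255834008.

12431156531255834008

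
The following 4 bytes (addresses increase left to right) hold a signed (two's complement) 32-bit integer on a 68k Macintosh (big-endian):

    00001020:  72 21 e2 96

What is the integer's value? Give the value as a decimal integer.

1914823318

In big-endian order the high byte comes first in memory.
The bytes are already most-significant first: 0x7221E296.
0x7221E296 = 1914823318.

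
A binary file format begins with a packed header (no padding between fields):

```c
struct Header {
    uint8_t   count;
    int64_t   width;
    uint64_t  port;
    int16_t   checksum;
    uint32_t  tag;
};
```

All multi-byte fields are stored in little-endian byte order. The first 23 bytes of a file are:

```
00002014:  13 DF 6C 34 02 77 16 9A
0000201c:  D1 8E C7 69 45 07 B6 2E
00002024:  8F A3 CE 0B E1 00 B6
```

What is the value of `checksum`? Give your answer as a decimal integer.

`checksum` follows `count` (1 B), `width` (8 B), `port` (8 B), so it starts at offset 1 + 8 + 8 = 17 and occupies 2 bytes.
Bytes at offsets 17..18: A3 CE.
Little-endian stores the least-significant byte at the lowest address.
Reassemble most-significant byte first: CE A3 → 0xCEA3.
Top bit is set, so as a signed 16-bit value this is 0xCEA3 − 2^16 = -12637.

-12637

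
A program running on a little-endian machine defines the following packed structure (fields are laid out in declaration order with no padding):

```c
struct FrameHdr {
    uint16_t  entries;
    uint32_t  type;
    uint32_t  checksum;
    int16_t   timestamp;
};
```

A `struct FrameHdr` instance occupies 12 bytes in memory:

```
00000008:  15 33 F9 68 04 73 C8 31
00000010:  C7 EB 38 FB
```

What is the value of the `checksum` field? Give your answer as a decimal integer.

`checksum` follows `entries` (2 B), `type` (4 B), so it starts at offset 2 + 4 = 6 and occupies 4 bytes.
Bytes at offsets 6..9: C8 31 C7 EB.
In little-endian order the low byte comes first in memory.
Reassemble most-significant byte first: EB C7 31 C8 → 0xEBC731C8.
0xEBC731C8 = 3955700168.

3955700168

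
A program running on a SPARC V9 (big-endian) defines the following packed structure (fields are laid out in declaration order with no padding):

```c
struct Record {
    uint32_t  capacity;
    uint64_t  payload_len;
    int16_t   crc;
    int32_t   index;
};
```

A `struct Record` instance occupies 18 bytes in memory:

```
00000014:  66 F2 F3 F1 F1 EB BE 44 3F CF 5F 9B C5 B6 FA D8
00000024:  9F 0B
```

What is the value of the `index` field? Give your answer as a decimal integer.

-86466805

`index` follows `capacity` (4 B), `payload_len` (8 B), `crc` (2 B), so it starts at offset 4 + 8 + 2 = 14 and occupies 4 bytes.
Bytes at offsets 14..17: FA D8 9F 0B.
In big-endian order the high byte comes first in memory.
The bytes are already most-significant first: 0xFAD89F0B.
Top bit is set, so as a signed 32-bit value this is 0xFAD89F0B − 2^32 = -86466805.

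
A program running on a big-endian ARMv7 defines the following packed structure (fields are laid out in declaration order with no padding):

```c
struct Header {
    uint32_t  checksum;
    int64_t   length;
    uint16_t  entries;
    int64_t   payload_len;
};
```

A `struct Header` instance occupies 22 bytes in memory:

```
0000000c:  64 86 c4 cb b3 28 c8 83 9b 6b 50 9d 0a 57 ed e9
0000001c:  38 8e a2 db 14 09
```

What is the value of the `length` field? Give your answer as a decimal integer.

-5536955274278252387

`length` follows `checksum` (4 bytes), so it starts at byte offset 4 and occupies 8 bytes.
Bytes at offsets 4..11: B3 28 C8 83 9B 6B 50 9D.
Big-endian: lowest address holds the most-significant byte.
The bytes are already most-significant first: 0xB328C8839B6B509D.
Top bit is set, so as a signed 64-bit value this is 0xB328C8839B6B509D − 2^64 = -5536955274278252387.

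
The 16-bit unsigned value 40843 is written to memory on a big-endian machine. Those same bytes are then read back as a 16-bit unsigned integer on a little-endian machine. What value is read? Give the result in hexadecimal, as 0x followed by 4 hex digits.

0x8B9F

40843 in 16-bit hexadecimal is 0x9F8B.
Stored big-endian, the bytes at ascending addresses are 9F 8B.
Read back as little-endian, the first byte is least significant, giving 0x8B9F.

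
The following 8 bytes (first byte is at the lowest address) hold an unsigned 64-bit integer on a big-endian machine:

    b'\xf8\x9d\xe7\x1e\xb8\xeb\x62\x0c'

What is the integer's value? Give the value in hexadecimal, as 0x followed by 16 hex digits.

Big-endian stores the most-significant byte at the lowest address.
The bytes are already most-significant first: 0xF89DE71EB8EB620C.

0xF89DE71EB8EB620C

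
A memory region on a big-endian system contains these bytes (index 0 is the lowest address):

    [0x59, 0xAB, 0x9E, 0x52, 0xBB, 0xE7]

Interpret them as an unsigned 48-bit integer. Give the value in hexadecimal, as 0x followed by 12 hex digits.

In big-endian order the high byte comes first in memory.
The bytes are already most-significant first: 0x59AB9E52BBE7.

0x59AB9E52BBE7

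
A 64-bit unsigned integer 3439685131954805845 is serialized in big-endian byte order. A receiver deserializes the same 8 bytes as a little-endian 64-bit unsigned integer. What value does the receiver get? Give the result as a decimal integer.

6186920307383057455

3439685131954805845 in 64-bit hexadecimal is 0x2FBC37673D5BDC55.
Stored big-endian, the bytes at ascending addresses are 2F BC 37 67 3D 5B DC 55.
Read back as little-endian, the first byte is least significant, giving 0x55DC5B3D6737BC2F.
0x55DC5B3D6737BC2F = 6186920307383057455.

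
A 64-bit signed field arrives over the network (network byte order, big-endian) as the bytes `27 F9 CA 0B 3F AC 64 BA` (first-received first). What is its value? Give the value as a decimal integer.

2880555586341856442

Big-endian stores the most-significant byte at the lowest address.
The bytes are already most-significant first: 0x27F9CA0B3FAC64BA.
0x27F9CA0B3FAC64BA = 2880555586341856442.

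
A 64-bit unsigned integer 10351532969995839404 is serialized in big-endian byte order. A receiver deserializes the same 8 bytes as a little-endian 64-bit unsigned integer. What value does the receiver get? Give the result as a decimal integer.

12441009481969084559

10351532969995839404 in 64-bit hexadecimal is 0x8FA808643558A7AC.
Stored big-endian, the bytes at ascending addresses are 8F A8 08 64 35 58 A7 AC.
Read back as little-endian, the first byte is least significant, giving 0xACA758356408A88F.
0xACA758356408A88F = 12441009481969084559.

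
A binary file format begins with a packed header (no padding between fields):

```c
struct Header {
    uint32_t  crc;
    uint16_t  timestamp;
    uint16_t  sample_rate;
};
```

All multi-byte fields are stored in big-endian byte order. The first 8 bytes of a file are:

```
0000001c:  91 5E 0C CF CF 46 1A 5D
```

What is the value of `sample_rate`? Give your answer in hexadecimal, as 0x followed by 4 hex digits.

`sample_rate` follows `crc` (4 B), `timestamp` (2 B), so it starts at offset 4 + 2 = 6 and occupies 2 bytes.
Bytes at offsets 6..7: 1A 5D.
In big-endian order the high byte comes first in memory.
The bytes are already most-significant first: 0x1A5D.

0x1A5D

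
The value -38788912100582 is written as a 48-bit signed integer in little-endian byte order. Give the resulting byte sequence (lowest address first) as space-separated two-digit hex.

1A 4B AC C0 B8 DC

Two's complement of -38788912100582 in 48 bits: 38788912100582 = 0x23473F53B4E6; invert → 0xDCB8C0AC4B19; add 1 → 0xDCB8C0AC4B1A.
Split into bytes (most-significant first): DC B8 C0 AC 4B 1A.
Little-endian: lowest address holds the least-significant byte.
So at ascending addresses the bytes are 1A 4B AC C0 B8 DC.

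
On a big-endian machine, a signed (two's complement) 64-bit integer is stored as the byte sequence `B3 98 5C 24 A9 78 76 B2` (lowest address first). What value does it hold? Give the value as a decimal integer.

-5505549231928609102

In big-endian order the high byte comes first in memory.
The bytes are already most-significant first: 0xB3985C24A97876B2.
Top bit is set, so as a signed 64-bit value this is 0xB3985C24A97876B2 − 2^64 = -5505549231928609102.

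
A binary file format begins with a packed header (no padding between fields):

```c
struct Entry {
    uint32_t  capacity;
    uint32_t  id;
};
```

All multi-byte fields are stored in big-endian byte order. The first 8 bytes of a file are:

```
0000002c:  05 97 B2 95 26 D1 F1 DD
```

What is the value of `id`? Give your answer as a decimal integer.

`id` follows `capacity` (4 bytes), so it starts at byte offset 4 and occupies 4 bytes.
Bytes at offsets 4..7: 26 D1 F1 DD.
Big-endian stores the most-significant byte at the lowest address.
The bytes are already most-significant first: 0x26D1F1DD.
0x26D1F1DD = 651293149.

651293149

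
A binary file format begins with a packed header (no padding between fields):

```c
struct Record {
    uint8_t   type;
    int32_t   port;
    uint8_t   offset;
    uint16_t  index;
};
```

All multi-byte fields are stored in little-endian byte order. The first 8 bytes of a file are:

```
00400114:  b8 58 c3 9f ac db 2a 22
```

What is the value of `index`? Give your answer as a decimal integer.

8746

`index` follows `type` (1 B), `port` (4 B), `offset` (1 B), so it starts at offset 1 + 4 + 1 = 6 and occupies 2 bytes.
Bytes at offsets 6..7: 2A 22.
Little-endian stores the least-significant byte at the lowest address.
Reassemble most-significant byte first: 22 2A → 0x222A.
0x222A = 8746.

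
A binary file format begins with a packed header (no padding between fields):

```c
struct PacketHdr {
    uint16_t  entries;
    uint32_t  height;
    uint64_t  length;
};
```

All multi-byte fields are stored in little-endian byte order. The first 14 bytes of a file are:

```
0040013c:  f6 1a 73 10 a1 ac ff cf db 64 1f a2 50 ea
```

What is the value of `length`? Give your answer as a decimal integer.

16884173258731802623

`length` follows `entries` (2 B), `height` (4 B), so it starts at offset 2 + 4 = 6 and occupies 8 bytes.
Bytes at offsets 6..13: FF CF DB 64 1F A2 50 EA.
Little-endian: lowest address holds the least-significant byte.
Reassemble most-significant byte first: EA 50 A2 1F 64 DB CF FF → 0xEA50A21F64DBCFFF.
0xEA50A21F64DBCFFF = 16884173258731802623.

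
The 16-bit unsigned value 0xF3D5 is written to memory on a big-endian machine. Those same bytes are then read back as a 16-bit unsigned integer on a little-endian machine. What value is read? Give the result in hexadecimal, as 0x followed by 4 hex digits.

0xD5F3

Stored big-endian, the bytes at ascending addresses are F3 D5.
Read back as little-endian, the first byte is least significant, giving 0xD5F3.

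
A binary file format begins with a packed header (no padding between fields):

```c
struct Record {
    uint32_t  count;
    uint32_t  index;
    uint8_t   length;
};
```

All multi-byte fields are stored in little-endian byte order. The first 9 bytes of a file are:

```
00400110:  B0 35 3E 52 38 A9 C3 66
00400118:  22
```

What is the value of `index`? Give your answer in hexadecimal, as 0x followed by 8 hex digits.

0x66C3A938

`index` follows `count` (4 bytes), so it starts at byte offset 4 and occupies 4 bytes.
Bytes at offsets 4..7: 38 A9 C3 66.
In little-endian order the low byte comes first in memory.
Reassemble most-significant byte first: 66 C3 A9 38 → 0x66C3A938.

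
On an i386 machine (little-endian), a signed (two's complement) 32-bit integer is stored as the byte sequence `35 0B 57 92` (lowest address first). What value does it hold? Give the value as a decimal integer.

In little-endian order the low byte comes first in memory.
Reassemble most-significant byte first: 92 57 0B 35 → 0x92570B35.
Top bit is set, so as a signed 32-bit value this is 0x92570B35 − 2^32 = -1839789259.

-1839789259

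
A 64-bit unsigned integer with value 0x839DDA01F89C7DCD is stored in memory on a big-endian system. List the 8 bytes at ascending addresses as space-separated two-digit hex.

Split into bytes (most-significant first): 83 9D DA 01 F8 9C 7D CD.
Big-endian stores the most-significant byte at the lowest address.
So the memory order matches the most-significant-first order: 83 9D DA 01 F8 9C 7D CD.

83 9D DA 01 F8 9C 7D CD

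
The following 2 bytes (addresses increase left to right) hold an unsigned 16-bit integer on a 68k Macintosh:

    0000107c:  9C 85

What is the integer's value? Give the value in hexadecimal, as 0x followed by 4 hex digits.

In big-endian order the high byte comes first in memory.
The bytes are already most-significant first: 0x9C85.

0x9C85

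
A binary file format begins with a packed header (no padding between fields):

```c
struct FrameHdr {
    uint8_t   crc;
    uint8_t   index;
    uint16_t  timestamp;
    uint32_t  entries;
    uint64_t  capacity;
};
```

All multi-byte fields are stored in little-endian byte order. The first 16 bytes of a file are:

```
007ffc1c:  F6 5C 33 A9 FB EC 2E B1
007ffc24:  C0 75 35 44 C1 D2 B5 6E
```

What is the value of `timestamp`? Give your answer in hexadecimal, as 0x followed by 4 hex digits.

0xA933

`timestamp` follows `crc` (1 B), `index` (1 B), so it starts at offset 1 + 1 = 2 and occupies 2 bytes.
Bytes at offsets 2..3: 33 A9.
In little-endian order the low byte comes first in memory.
Reassemble most-significant byte first: A9 33 → 0xA933.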